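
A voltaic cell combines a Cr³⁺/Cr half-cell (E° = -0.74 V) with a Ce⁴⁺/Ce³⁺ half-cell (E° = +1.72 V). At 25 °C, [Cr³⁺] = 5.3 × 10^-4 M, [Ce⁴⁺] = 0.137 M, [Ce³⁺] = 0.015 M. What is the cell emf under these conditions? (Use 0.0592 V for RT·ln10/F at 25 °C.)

The Ce⁴⁺/Ce³⁺ couple has the higher reduction potential and acts as the cathode, so E°_cell = +1.72 − (-0.74) = 2.46 V.
Balancing electrons gives n = 3; the reaction quotient is Q = [Cr³⁺]·[Ce³⁺]^3/[Ce⁴⁺]^3 = 6.96 × 10^-7.
At 25 °C, E = E° − (0.0592/n) log Q = 2.46 − (0.0592/3)(-6.158) = 2.460 + 0.122 = 2.582 V.

2.58 V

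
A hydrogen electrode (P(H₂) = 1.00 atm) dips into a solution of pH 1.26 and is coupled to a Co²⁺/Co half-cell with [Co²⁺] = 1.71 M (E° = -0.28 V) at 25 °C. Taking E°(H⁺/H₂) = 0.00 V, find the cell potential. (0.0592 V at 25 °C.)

0.20 V

The hydrogen couple is the cathode, so E°_cell = 0.28 V; n = 2.
[H⁺] = 10^(−1.26) = 0.055 M, and Q = [Co²⁺]·P(H₂) / [H⁺]^2 = 566.
E = E° − (0.0592/2) log Q = 0.28 − (0.0592/2)(2.753) = 0.199 V.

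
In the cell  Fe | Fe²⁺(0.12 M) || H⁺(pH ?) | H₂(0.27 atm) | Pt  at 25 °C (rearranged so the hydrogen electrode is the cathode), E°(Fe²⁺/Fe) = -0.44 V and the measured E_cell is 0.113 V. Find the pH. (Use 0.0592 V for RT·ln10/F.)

E°_cell = 0.44 V and n = 2.
log Q = n(E° − E)/0.0592 = 2×(0.44 − 0.113)/0.0592 = 11.047.
With Q = [Fe²⁺]·P(H₂) / [H⁺]^2, solving for [H⁺] gives log[H⁺] = -6.268, so pH = 6.27.

pH = 6.27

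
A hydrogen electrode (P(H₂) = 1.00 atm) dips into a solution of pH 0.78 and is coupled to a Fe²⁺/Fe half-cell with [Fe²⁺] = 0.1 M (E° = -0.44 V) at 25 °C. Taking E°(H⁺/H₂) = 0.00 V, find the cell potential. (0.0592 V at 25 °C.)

0.42 V

The hydrogen couple is the cathode, so E°_cell = 0.44 V; n = 2.
[H⁺] = 10^(−0.78) = 0.17 M, and Q = [Fe²⁺]·P(H₂) / [H⁺]^2 = 3.63.
E = E° − (0.0592/2) log Q = 0.44 − (0.0592/2)(0.560) = 0.423 V.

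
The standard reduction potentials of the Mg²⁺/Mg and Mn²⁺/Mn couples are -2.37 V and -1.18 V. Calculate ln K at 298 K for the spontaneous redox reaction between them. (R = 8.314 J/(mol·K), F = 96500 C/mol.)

ln K = 92.7

E°_cell = -1.18 − (-2.37) = 1.19 V, with n = 2 electrons transferred.
At equilibrium E = 0, so the Nernst equation gives ln K = nFE°/RT = (2)(96500)(1.19)/((8.314)(298)) = 92.70.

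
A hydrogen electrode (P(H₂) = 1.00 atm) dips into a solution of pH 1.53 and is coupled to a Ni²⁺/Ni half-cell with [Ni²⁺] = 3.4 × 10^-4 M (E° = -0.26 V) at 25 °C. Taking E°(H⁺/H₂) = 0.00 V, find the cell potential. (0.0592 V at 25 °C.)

0.27 V

The hydrogen couple is the cathode, so E°_cell = 0.26 V; n = 2.
[H⁺] = 10^(−1.53) = 0.030 M, and Q = [Ni²⁺]·P(H₂) / [H⁺]^2 = 0.390.
E = E° − (0.0592/2) log Q = 0.26 − (0.0592/2)(-0.409) = 0.272 V.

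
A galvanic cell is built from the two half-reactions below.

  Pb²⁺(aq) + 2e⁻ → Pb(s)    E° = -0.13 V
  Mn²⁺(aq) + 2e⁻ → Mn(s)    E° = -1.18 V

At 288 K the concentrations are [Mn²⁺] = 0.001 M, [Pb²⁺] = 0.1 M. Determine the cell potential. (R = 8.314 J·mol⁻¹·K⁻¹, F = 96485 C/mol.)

The Pb²⁺/Pb couple has the higher reduction potential and acts as the cathode, so E°_cell = -0.13 − (-1.18) = 1.05 V.
Balancing electrons gives n = 2; the reaction quotient is Q = [Mn²⁺]/[Pb²⁺] = 0.0100.
E = E° − (RT/nF) ln Q = 1.05 − (8.314×288)/(2×96485) × (-4.605) = 1.050 + 0.057 = 1.107 V.

1.11 V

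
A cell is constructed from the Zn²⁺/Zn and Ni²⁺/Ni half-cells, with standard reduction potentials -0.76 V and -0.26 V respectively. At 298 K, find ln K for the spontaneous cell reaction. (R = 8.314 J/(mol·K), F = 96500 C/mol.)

ln K = 38.9

E°_cell = -0.26 − (-0.76) = 0.50 V, with n = 2 electrons transferred.
At equilibrium E = 0, so the Nernst equation gives ln K = nFE°/RT = (2)(96500)(0.50)/((8.314)(298)) = 38.95.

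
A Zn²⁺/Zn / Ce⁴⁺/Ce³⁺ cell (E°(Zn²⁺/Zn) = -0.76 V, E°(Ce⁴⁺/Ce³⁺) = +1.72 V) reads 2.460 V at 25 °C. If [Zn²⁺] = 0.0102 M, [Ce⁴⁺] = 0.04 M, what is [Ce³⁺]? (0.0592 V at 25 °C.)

From the Nernst equation, log Q = n(E° − E)/0.0592 = 2(2.48 − 2.460)/0.0592 = 0.676, so Q = 4.74.
With Q = [Zn²⁺]·[Ce³⁺]^2/[Ce⁴⁺]^2 and the known concentrations, [Ce³⁺]^2 in the numerator gives [Ce³⁺] = 0.86 M.

0.86 M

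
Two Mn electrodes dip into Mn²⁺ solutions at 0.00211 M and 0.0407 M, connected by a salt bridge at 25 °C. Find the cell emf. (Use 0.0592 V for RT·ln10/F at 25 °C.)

Both half-cells are Mn²⁺/Mn, so E°_cell = 0. The concentrated side is the cathode; the cell reaction moves Mn²⁺ from high to low concentration with n = 2.
Q = [Mn²⁺]_dilute/[Mn²⁺]_conc = 0.00211/0.0407 = 0.0518.
E = 0 − (0.0592/2) log Q = −(0.0592/2)(-1.285) = 0.0380 V.

0.038 V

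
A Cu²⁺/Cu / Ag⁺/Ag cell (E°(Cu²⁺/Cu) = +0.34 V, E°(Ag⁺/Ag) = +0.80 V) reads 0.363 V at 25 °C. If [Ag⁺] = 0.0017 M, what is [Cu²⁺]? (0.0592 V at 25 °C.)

From the Nernst equation, log Q = n(E° − E)/0.0592 = 2(0.46 − 0.363)/0.0592 = 3.277, so Q = 1890.
With Q = [Cu²⁺]/[Ag⁺]^2 and the known concentrations, [Cu²⁺] in the numerator gives [Cu²⁺] = 0.0055 M.

0.0055 M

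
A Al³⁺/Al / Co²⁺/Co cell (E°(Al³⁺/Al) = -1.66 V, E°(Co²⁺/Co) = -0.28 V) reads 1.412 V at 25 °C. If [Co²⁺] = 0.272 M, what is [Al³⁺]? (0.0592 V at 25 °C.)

From the Nernst equation, log Q = n(E° − E)/0.0592 = 6(1.38 − 1.412)/0.0592 = -3.243, so Q = 5.71 × 10^-4.
With Q = [Al³⁺]^2/[Co²⁺]^3 and the known concentrations, [Al³⁺]^2 in the numerator gives [Al³⁺] = 0.0034 M.

0.0034 M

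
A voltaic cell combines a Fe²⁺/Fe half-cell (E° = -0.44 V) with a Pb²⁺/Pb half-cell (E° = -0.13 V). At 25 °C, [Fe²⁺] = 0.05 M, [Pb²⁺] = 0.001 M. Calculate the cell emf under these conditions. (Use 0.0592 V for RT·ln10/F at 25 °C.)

The Pb²⁺/Pb couple has the higher reduction potential and acts as the cathode, so E°_cell = -0.13 − (-0.44) = 0.31 V.
Balancing electrons gives n = 2; the reaction quotient is Q = [Fe²⁺]/[Pb²⁺] = 50.0.
At 25 °C, E = E° − (0.0592/n) log Q = 0.31 − (0.0592/2)(1.699) = 0.310 − 0.050 = 0.260 V.

0.260 V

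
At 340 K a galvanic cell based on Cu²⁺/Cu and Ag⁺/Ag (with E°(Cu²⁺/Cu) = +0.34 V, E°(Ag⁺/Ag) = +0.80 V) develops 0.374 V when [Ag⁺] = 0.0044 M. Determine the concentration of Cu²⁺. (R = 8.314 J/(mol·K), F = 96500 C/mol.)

0.0069 M

From the Nernst equation, ln Q = nF(E° − E)/RT = 2×96500×(0.46 − 0.374)/(8.314×340) = 5.872, so Q = 355.
With Q = [Cu²⁺]/[Ag⁺]^2 and the known concentrations, [Cu²⁺] in the numerator gives [Cu²⁺] = 0.0069 M.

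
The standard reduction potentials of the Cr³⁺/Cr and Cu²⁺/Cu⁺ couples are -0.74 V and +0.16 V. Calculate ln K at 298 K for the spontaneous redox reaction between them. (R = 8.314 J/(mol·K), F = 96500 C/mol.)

E°_cell = +0.16 − (-0.74) = 0.90 V, with n = 3 electrons transferred.
At equilibrium E = 0, so the Nernst equation gives ln K = nFE°/RT = (3)(96500)(0.90)/((8.314)(298)) = 105.16.

ln K = 105.2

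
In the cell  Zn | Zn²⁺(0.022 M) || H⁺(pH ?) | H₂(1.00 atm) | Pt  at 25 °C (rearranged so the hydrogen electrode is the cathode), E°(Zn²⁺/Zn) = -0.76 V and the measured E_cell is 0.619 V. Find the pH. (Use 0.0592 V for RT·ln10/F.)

E°_cell = 0.76 V and n = 2.
log Q = n(E° − E)/0.0592 = 2×(0.76 − 0.619)/0.0592 = 4.764.
With Q = [Zn²⁺]·P(H₂) / [H⁺]^2, solving for [H⁺] gives log[H⁺] = -3.211, so pH = 3.21.

pH = 3.21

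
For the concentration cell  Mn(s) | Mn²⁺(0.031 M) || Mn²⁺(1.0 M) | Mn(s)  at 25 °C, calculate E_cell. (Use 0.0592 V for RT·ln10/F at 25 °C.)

0.045 V

Both half-cells are Mn²⁺/Mn, so E°_cell = 0. The concentrated side is the cathode; the cell reaction moves Mn²⁺ from high to low concentration with n = 2.
Q = [Mn²⁺]_dilute/[Mn²⁺]_conc = 0.031/1.0 = 0.0310.
E = 0 − (0.0592/2) log Q = −(0.0592/2)(-1.509) = 0.0447 V.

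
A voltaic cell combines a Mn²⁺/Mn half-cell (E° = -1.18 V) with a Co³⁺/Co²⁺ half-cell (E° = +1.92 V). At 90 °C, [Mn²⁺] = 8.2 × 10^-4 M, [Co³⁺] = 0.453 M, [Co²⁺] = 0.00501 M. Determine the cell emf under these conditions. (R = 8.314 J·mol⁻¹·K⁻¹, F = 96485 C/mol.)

The Co³⁺/Co²⁺ couple has the higher reduction potential and acts as the cathode, so E°_cell = +1.92 − (-1.18) = 3.10 V.
Balancing electrons gives n = 2; the reaction quotient is Q = [Mn²⁺]·[Co²⁺]^2/[Co³⁺]^2 = 1 × 10^-7.
E = E° − (RT/nF) ln Q = 3.10 − (8.314×363)/(2×96485) × (-16.115) = 3.100 + 0.252 = 3.352 V.

3.35 V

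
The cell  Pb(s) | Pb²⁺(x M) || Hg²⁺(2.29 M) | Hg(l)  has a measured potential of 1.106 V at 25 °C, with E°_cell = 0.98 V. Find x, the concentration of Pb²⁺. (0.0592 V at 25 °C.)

1.3 × 10^-4 M

From the Nernst equation, log Q = n(E° − E)/0.0592 = 2(0.98 − 1.106)/0.0592 = -4.257, so Q = 5.54 × 10^-5.
With Q = [Pb²⁺]/[Hg²⁺] and the known concentrations, [Pb²⁺] in the numerator gives [Pb²⁺] = 1.3 × 10^-4 M.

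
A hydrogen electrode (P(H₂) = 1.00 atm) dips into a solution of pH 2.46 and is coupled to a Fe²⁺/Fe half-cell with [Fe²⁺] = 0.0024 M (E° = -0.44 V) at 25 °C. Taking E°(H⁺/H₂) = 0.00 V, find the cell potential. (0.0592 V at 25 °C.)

The hydrogen couple is the cathode, so E°_cell = 0.44 V; n = 2.
[H⁺] = 10^(−2.46) = 0.0035 M, and Q = [Fe²⁺]·P(H₂) / [H⁺]^2 = 200.
E = E° − (0.0592/2) log Q = 0.44 − (0.0592/2)(2.300) = 0.372 V.

0.37 V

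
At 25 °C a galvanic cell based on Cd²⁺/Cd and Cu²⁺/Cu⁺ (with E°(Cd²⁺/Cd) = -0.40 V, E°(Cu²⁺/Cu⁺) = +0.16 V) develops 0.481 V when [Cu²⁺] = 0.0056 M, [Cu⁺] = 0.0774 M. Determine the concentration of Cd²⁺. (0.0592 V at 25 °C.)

2.4 M

From the Nernst equation, log Q = n(E° − E)/0.0592 = 2(0.56 − 0.481)/0.0592 = 2.669, so Q = 467.
With Q = [Cd²⁺]·[Cu⁺]^2/[Cu²⁺]^2 and the known concentrations, [Cd²⁺] in the numerator gives [Cd²⁺] = 2.4 M.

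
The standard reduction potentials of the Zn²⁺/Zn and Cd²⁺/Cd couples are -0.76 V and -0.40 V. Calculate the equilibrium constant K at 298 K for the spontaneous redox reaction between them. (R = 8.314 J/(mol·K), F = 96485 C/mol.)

1.5 × 10^12

E°_cell = -0.40 − (-0.76) = 0.36 V, with n = 2 electrons transferred.
At equilibrium E = 0, so the Nernst equation gives ln K = nFE°/RT = (2)(96485)(0.36)/((8.314)(298)) = 28.04.
K = e^28.04 = 1.5 × 10^12.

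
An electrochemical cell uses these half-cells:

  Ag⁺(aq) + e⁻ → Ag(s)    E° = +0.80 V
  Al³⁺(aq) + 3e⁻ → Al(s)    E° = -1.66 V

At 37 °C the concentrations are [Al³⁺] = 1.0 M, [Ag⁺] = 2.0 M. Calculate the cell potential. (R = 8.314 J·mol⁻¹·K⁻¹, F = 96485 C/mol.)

The Ag⁺/Ag couple has the higher reduction potential and acts as the cathode, so E°_cell = +0.80 − (-1.66) = 2.46 V.
Balancing electrons gives n = 3; the reaction quotient is Q = [Al³⁺]/[Ag⁺]^3 = 0.125.
E = E° − (RT/nF) ln Q = 2.46 − (8.314×310)/(3×96485) × (-2.079) = 2.460 + 0.019 = 2.479 V.

2.48 V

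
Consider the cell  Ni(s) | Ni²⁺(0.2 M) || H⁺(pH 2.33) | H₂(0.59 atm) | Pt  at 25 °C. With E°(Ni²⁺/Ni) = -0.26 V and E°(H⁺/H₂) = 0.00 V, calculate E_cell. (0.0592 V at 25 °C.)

The hydrogen couple is the cathode, so E°_cell = 0.26 V; n = 2.
[H⁺] = 10^(−2.33) = 0.0047 M, and Q = [Ni²⁺]·P(H₂) / [H⁺]^2 = 5390.
E = E° − (0.0592/2) log Q = 0.26 − (0.0592/2)(3.732) = 0.150 V.

0.15 V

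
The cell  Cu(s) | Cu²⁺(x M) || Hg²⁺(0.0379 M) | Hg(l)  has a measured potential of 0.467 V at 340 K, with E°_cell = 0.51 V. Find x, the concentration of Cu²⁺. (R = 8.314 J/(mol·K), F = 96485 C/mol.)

0.71 M

From the Nernst equation, ln Q = nF(E° − E)/RT = 2×96485×(0.51 − 0.467)/(8.314×340) = 2.935, so Q = 18.8.
With Q = [Cu²⁺]/[Hg²⁺] and the known concentrations, [Cu²⁺] in the numerator gives [Cu²⁺] = 0.71 M.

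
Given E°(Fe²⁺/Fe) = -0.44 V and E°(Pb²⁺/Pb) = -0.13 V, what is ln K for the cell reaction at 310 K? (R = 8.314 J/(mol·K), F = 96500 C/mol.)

ln K = 23.2

E°_cell = -0.13 − (-0.44) = 0.31 V, with n = 2 electrons transferred.
At equilibrium E = 0, so the Nernst equation gives ln K = nFE°/RT = (2)(96500)(0.31)/((8.314)(310)) = 23.21.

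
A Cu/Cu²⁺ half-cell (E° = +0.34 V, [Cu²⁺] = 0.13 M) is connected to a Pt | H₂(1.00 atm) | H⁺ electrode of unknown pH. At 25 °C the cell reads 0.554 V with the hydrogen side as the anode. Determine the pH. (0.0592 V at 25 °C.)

E°_cell = 0.34 V and n = 2.
log Q = n(E° − E)/0.0592 = 2×(0.34 − 0.554)/0.0592 = -7.230.
With Q = [H⁺]^2 / ([Cu²⁺]·P(H₂)), solving for [H⁺] gives log[H⁺] = -4.058, so pH = 4.06.

pH = 4.06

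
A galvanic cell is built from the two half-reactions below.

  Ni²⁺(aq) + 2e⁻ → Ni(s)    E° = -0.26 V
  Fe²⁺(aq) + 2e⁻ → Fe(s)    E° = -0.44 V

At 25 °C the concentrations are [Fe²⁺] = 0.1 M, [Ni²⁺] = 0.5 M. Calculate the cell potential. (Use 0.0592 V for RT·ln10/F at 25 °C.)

The Ni²⁺/Ni couple has the higher reduction potential and acts as the cathode, so E°_cell = -0.26 − (-0.44) = 0.18 V.
Balancing electrons gives n = 2; the reaction quotient is Q = [Fe²⁺]/[Ni²⁺] = 0.200.
At 25 °C, E = E° − (0.0592/n) log Q = 0.18 − (0.0592/2)(-0.699) = 0.180 + 0.021 = 0.201 V.

0.201 V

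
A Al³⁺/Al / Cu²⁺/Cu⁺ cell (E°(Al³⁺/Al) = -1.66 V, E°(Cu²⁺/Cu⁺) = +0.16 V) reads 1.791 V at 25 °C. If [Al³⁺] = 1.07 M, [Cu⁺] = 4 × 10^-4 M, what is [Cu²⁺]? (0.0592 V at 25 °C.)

1.3 × 10^-4 M

From the Nernst equation, log Q = n(E° − E)/0.0592 = 3(1.82 − 1.791)/0.0592 = 1.470, so Q = 29.5.
With Q = [Al³⁺]·[Cu⁺]^3/[Cu²⁺]^3 and the known concentrations, [Cu²⁺]^3 in the denominator gives [Cu²⁺] = 1.3 × 10^-4 M.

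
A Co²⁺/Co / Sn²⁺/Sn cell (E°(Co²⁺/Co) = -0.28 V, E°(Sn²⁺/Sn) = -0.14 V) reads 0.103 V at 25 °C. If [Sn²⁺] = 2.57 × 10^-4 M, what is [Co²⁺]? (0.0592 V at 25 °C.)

From the Nernst equation, log Q = n(E° − E)/0.0592 = 2(0.14 − 0.103)/0.0592 = 1.250, so Q = 17.8.
With Q = [Co²⁺]/[Sn²⁺] and the known concentrations, [Co²⁺] in the numerator gives [Co²⁺] = 0.0046 M.

0.0046 M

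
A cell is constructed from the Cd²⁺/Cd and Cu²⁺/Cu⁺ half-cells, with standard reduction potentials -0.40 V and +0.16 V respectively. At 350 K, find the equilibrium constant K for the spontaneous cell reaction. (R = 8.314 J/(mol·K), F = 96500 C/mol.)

E°_cell = +0.16 − (-0.40) = 0.56 V, with n = 2 electrons transferred.
At equilibrium E = 0, so the Nernst equation gives ln K = nFE°/RT = (2)(96500)(0.56)/((8.314)(350)) = 37.14.
K = e^37.14 = 1.4 × 10^16.

1.4 × 10^16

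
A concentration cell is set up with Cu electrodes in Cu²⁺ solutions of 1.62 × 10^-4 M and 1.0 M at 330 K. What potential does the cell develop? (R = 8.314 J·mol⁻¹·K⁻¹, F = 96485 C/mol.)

0.12 V

Both half-cells are Cu²⁺/Cu, so E°_cell = 0. The concentrated side is the cathode; the cell reaction moves Cu²⁺ from high to low concentration with n = 2.
Q = [Cu²⁺]_dilute/[Cu²⁺]_conc = 1.62 × 10^-4/1.0 = 1.62 × 10^-4.
E = 0 − (RT/nF) ln Q = −((8.314×330)/(2×96485))(-8.728) = 0.1241 V.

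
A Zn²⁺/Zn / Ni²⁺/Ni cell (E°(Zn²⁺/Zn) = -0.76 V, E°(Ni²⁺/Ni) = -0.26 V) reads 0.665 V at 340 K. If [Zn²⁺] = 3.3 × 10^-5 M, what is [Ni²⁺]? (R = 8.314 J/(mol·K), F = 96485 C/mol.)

2.6 M

From the Nernst equation, ln Q = nF(E° − E)/RT = 2×96485×(0.50 − 0.665)/(8.314×340) = -11.264, so Q = 1.28 × 10^-5.
With Q = [Zn²⁺]/[Ni²⁺] and the known concentrations, [Ni²⁺] in the denominator gives [Ni²⁺] = 2.6 M.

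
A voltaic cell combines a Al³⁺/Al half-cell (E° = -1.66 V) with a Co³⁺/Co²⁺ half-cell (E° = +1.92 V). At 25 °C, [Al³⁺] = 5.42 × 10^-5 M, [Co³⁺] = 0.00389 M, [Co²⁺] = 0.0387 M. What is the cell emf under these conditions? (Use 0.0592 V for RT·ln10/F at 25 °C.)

3.61 V

The Co³⁺/Co²⁺ couple has the higher reduction potential and acts as the cathode, so E°_cell = +1.92 − (-1.66) = 3.58 V.
Balancing electrons gives n = 3; the reaction quotient is Q = [Al³⁺]·[Co²⁺]^3/[Co³⁺]^3 = 0.0534.
At 25 °C, E = E° − (0.0592/n) log Q = 3.58 − (0.0592/3)(-1.273) = 3.580 + 0.025 = 3.605 V.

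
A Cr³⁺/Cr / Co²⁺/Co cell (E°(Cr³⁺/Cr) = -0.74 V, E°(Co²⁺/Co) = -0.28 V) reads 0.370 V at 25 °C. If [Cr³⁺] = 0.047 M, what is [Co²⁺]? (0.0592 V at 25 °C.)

From the Nernst equation, log Q = n(E° − E)/0.0592 = 6(0.46 − 0.370)/0.0592 = 9.122, so Q = 1.32 × 10^9.
With Q = [Cr³⁺]^2/[Co²⁺]^3 and the known concentrations, [Co²⁺]^3 in the denominator gives [Co²⁺] = 1.2 × 10^-4 M.

1.2 × 10^-4 M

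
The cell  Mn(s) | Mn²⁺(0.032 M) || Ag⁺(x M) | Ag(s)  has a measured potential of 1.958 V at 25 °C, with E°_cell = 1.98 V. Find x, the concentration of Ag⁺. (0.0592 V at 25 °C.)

0.076 M

From the Nernst equation, log Q = n(E° − E)/0.0592 = 2(1.98 − 1.958)/0.0592 = 0.743, so Q = 5.54.
With Q = [Mn²⁺]/[Ag⁺]^2 and the known concentrations, [Ag⁺]^2 in the denominator gives [Ag⁺] = 0.076 M.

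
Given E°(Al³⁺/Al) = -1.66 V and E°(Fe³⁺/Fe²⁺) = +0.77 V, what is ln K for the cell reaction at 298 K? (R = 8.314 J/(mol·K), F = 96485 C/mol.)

E°_cell = +0.77 − (-1.66) = 2.43 V, with n = 3 electrons transferred.
At equilibrium E = 0, so the Nernst equation gives ln K = nFE°/RT = (3)(96485)(2.43)/((8.314)(298)) = 283.90.

ln K = 283.9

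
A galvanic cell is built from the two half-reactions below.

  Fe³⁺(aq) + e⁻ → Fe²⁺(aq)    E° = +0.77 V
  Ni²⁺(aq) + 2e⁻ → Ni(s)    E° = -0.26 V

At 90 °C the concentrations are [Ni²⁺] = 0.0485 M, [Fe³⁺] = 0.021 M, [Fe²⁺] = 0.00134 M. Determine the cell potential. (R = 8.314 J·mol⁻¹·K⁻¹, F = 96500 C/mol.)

The Fe³⁺/Fe²⁺ couple has the higher reduction potential and acts as the cathode, so E°_cell = +0.77 − (-0.26) = 1.03 V.
Balancing electrons gives n = 2; the reaction quotient is Q = [Ni²⁺]·[Fe²⁺]^2/[Fe³⁺]^2 = 1.97 × 10^-4.
E = E° − (RT/nF) ln Q = 1.03 − (8.314×363)/(2×96500) × (-8.530) = 1.030 + 0.133 = 1.163 V.

1.16 V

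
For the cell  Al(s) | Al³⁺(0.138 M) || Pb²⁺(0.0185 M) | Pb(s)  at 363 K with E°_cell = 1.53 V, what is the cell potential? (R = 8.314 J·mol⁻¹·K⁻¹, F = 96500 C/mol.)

Balancing electrons gives n = 6; the reaction quotient is Q = [Al³⁺]^2/[Pb²⁺]^3 = 3010.
E = E° − (RT/nF) ln Q = 1.53 − (8.314×363)/(6×96500) × (8.009) = 1.530 − 0.042 = 1.488 V.

1.49 V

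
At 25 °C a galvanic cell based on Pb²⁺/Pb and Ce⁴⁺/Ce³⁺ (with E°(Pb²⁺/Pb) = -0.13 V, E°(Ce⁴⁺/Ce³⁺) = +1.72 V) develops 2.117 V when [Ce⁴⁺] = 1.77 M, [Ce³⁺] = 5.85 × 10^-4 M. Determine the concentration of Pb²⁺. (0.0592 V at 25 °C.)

From the Nernst equation, log Q = n(E° − E)/0.0592 = 2(1.85 − 2.117)/0.0592 = -9.020, so Q = 9.54 × 10^-10.
With Q = [Pb²⁺]·[Ce³⁺]^2/[Ce⁴⁺]^2 and the known concentrations, [Pb²⁺] in the numerator gives [Pb²⁺] = 0.0087 M.

0.0087 M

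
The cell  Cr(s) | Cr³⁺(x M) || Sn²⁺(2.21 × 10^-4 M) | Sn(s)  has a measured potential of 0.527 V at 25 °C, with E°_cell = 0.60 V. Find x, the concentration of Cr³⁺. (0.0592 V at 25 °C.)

From the Nernst equation, log Q = n(E° − E)/0.0592 = 6(0.60 − 0.527)/0.0592 = 7.399, so Q = 2.5 × 10^7.
With Q = [Cr³⁺]^2/[Sn²⁺]^3 and the known concentrations, [Cr³⁺]^2 in the numerator gives [Cr³⁺] = 0.016 M.

0.016 M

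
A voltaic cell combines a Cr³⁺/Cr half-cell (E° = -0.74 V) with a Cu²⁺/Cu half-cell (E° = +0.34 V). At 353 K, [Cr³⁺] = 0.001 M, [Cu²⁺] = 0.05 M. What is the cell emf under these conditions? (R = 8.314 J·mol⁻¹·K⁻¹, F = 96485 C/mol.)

The Cu²⁺/Cu couple has the higher reduction potential and acts as the cathode, so E°_cell = +0.34 − (-0.74) = 1.08 V.
Balancing electrons gives n = 6; the reaction quotient is Q = [Cr³⁺]^2/[Cu²⁺]^3 = 0.00800.
E = E° − (RT/nF) ln Q = 1.08 − (8.314×353)/(6×96485) × (-4.828) = 1.080 + 0.024 = 1.104 V.

1.10 V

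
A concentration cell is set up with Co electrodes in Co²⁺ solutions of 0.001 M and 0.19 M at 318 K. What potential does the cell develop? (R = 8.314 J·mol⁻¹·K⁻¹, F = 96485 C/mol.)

Both half-cells are Co²⁺/Co, so E°_cell = 0. The concentrated side is the cathode; the cell reaction moves Co²⁺ from high to low concentration with n = 2.
Q = [Co²⁺]_dilute/[Co²⁺]_conc = 0.001/0.19 = 0.00526.
E = 0 − (RT/nF) ln Q = −((8.314×318)/(2×96485))(-5.247) = 0.0719 V.

0.072 V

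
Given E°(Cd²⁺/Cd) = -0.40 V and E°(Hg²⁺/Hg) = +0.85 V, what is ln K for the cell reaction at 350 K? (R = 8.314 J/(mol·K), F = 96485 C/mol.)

E°_cell = +0.85 − (-0.40) = 1.25 V, with n = 2 electrons transferred.
At equilibrium E = 0, so the Nernst equation gives ln K = nFE°/RT = (2)(96485)(1.25)/((8.314)(350)) = 82.89.

ln K = 82.9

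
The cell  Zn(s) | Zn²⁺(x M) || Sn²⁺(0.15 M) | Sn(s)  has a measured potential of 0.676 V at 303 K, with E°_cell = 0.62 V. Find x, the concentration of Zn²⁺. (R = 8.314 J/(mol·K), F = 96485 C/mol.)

From the Nernst equation, ln Q = nF(E° − E)/RT = 2×96485×(0.62 − 0.676)/(8.314×303) = -4.290, so Q = 0.0137.
With Q = [Zn²⁺]/[Sn²⁺] and the known concentrations, [Zn²⁺] in the numerator gives [Zn²⁺] = 0.0021 M.

0.0021 M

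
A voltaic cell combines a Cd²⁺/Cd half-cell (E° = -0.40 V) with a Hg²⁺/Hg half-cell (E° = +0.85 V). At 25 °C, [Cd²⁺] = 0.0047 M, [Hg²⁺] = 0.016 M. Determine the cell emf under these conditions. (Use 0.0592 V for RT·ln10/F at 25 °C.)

1.27 V

The Hg²⁺/Hg couple has the higher reduction potential and acts as the cathode, so E°_cell = +0.85 − (-0.40) = 1.25 V.
Balancing electrons gives n = 2; the reaction quotient is Q = [Cd²⁺]/[Hg²⁺] = 0.294.
At 25 °C, E = E° − (0.0592/n) log Q = 1.25 − (0.0592/2)(-0.532) = 1.250 + 0.016 = 1.266 V.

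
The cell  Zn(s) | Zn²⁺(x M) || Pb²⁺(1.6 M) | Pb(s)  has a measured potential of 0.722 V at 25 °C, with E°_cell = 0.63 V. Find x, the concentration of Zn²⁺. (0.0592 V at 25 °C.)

0.0012 M

From the Nernst equation, log Q = n(E° − E)/0.0592 = 2(0.63 − 0.722)/0.0592 = -3.108, so Q = 7.8 × 10^-4.
With Q = [Zn²⁺]/[Pb²⁺] and the known concentrations, [Zn²⁺] in the numerator gives [Zn²⁺] = 0.0012 M.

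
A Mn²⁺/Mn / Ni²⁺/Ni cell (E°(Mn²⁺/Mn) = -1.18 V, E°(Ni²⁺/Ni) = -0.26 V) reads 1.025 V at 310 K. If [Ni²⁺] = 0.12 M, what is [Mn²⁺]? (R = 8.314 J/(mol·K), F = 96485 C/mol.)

From the Nernst equation, ln Q = nF(E° − E)/RT = 2×96485×(0.92 − 1.025)/(8.314×310) = -7.862, so Q = 3.85 × 10^-4.
With Q = [Mn²⁺]/[Ni²⁺] and the known concentrations, [Mn²⁺] in the numerator gives [Mn²⁺] = 4.6 × 10^-5 M.

4.6 × 10^-5 M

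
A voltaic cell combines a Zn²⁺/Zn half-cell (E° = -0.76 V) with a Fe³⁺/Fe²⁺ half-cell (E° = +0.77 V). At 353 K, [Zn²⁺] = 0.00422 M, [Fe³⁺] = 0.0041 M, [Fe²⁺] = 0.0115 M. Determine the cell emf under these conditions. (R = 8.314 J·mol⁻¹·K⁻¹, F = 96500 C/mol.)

The Fe³⁺/Fe²⁺ couple has the higher reduction potential and acts as the cathode, so E°_cell = +0.77 − (-0.76) = 1.53 V.
Balancing electrons gives n = 2; the reaction quotient is Q = [Zn²⁺]·[Fe²⁺]^2/[Fe³⁺]^2 = 0.0332.
E = E° − (RT/nF) ln Q = 1.53 − (8.314×353)/(2×96500) × (-3.405) = 1.530 + 0.052 = 1.582 V.

1.58 V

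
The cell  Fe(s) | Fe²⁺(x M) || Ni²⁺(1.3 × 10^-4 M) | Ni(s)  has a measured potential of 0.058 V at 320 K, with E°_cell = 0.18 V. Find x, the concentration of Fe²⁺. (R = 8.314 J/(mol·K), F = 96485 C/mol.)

0.91 M

From the Nernst equation, ln Q = nF(E° − E)/RT = 2×96485×(0.18 − 0.058)/(8.314×320) = 8.849, so Q = 6970.
With Q = [Fe²⁺]/[Ni²⁺] and the known concentrations, [Fe²⁺] in the numerator gives [Fe²⁺] = 0.91 M.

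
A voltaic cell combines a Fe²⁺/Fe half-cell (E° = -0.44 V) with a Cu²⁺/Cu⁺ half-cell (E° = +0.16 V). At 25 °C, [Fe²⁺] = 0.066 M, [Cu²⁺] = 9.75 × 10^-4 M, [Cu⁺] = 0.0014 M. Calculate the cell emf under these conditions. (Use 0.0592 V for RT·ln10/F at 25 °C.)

0.626 V

The Cu²⁺/Cu⁺ couple has the higher reduction potential and acts as the cathode, so E°_cell = +0.16 − (-0.44) = 0.60 V.
Balancing electrons gives n = 2; the reaction quotient is Q = [Fe²⁺]·[Cu⁺]^2/[Cu²⁺]^2 = 0.136.
At 25 °C, E = E° − (0.0592/n) log Q = 0.60 − (0.0592/2)(-0.866) = 0.600 + 0.026 = 0.626 V.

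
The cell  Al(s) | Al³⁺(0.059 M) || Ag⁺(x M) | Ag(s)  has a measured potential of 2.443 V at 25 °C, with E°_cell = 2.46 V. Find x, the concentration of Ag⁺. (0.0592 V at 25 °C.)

From the Nernst equation, log Q = n(E° − E)/0.0592 = 3(2.46 − 2.443)/0.0592 = 0.861, so Q = 7.27.
With Q = [Al³⁺]/[Ag⁺]^3 and the known concentrations, [Ag⁺]^3 in the denominator gives [Ag⁺] = 0.2 M.

0.2 M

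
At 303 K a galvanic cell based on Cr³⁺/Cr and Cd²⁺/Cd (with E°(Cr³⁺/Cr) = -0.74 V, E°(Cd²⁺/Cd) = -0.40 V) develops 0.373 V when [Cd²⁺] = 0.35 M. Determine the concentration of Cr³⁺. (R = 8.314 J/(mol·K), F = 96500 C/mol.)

0.0047 M

From the Nernst equation, ln Q = nF(E° − E)/RT = 6×96500×(0.34 − 0.373)/(8.314×303) = -7.585, so Q = 5.08 × 10^-4.
With Q = [Cr³⁺]^2/[Cd²⁺]^3 and the known concentrations, [Cr³⁺]^2 in the numerator gives [Cr³⁺] = 0.0047 M.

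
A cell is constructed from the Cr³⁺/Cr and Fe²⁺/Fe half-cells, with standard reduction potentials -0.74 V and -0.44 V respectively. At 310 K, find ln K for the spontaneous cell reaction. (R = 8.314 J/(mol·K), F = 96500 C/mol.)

E°_cell = -0.44 − (-0.74) = 0.30 V, with n = 6 electrons transferred.
At equilibrium E = 0, so the Nernst equation gives ln K = nFE°/RT = (6)(96500)(0.30)/((8.314)(310)) = 67.40.

ln K = 67.4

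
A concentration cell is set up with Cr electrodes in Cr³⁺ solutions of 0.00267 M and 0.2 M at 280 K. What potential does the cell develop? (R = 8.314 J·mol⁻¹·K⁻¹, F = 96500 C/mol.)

Both half-cells are Cr³⁺/Cr, so E°_cell = 0. The concentrated side is the cathode; the cell reaction moves Cr³⁺ from high to low concentration with n = 3.
Q = [Cr³⁺]_dilute/[Cr³⁺]_conc = 0.00267/0.2 = 0.0133.
E = 0 − (RT/nF) ln Q = −((8.314×280)/(3×96500))(-4.316) = 0.0347 V.

0.035 V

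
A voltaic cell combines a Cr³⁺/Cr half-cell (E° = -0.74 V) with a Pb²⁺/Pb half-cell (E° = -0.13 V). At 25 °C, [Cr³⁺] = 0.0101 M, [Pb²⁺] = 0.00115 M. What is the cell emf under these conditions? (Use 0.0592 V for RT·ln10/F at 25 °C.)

The Pb²⁺/Pb couple has the higher reduction potential and acts as the cathode, so E°_cell = -0.13 − (-0.74) = 0.61 V.
Balancing electrons gives n = 6; the reaction quotient is Q = [Cr³⁺]^2/[Pb²⁺]^3 = 6.71 × 10^4.
At 25 °C, E = E° − (0.0592/n) log Q = 0.61 − (0.0592/6)(4.827) = 0.610 − 0.048 = 0.562 V.

0.562 V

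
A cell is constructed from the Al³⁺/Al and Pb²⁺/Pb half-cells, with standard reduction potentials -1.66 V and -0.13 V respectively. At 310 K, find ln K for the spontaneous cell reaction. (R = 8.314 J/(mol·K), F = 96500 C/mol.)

ln K = 343.7

E°_cell = -0.13 − (-1.66) = 1.53 V, with n = 6 electrons transferred.
At equilibrium E = 0, so the Nernst equation gives ln K = nFE°/RT = (6)(96500)(1.53)/((8.314)(310)) = 343.71.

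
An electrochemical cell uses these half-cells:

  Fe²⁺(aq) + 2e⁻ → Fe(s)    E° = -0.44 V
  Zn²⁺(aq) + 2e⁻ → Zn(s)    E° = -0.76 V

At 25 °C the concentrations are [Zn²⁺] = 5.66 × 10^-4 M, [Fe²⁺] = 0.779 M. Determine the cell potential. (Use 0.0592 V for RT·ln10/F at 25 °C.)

0.413 V

The Fe²⁺/Fe couple has the higher reduction potential and acts as the cathode, so E°_cell = -0.44 − (-0.76) = 0.32 V.
Balancing electrons gives n = 2; the reaction quotient is Q = [Zn²⁺]/[Fe²⁺] = 7.27 × 10^-4.
At 25 °C, E = E° − (0.0592/n) log Q = 0.32 − (0.0592/2)(-3.139) = 0.320 + 0.093 = 0.413 V.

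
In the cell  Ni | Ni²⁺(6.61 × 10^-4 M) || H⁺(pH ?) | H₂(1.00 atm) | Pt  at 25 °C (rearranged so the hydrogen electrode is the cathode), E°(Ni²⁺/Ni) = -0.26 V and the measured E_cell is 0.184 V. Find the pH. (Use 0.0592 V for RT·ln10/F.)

pH = 2.87

E°_cell = 0.26 V and n = 2.
log Q = n(E° − E)/0.0592 = 2×(0.26 − 0.184)/0.0592 = 2.568.
With Q = [Ni²⁺]·P(H₂) / [H⁺]^2, solving for [H⁺] gives log[H⁺] = -2.874, so pH = 2.87.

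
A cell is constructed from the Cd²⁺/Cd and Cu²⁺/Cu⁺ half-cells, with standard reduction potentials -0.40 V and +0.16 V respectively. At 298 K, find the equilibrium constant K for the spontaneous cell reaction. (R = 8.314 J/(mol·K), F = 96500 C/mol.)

8.8 × 10^18

E°_cell = +0.16 − (-0.40) = 0.56 V, with n = 2 electrons transferred.
At equilibrium E = 0, so the Nernst equation gives ln K = nFE°/RT = (2)(96500)(0.56)/((8.314)(298)) = 43.62.
K = e^43.62 = 8.8 × 10^18.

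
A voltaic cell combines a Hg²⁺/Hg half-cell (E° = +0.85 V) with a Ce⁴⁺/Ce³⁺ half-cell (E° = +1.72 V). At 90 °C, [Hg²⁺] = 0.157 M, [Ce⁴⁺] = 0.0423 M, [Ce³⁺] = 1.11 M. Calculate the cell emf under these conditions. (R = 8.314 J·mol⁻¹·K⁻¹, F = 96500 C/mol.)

The Ce⁴⁺/Ce³⁺ couple has the higher reduction potential and acts as the cathode, so E°_cell = +1.72 − (+0.85) = 0.87 V.
Balancing electrons gives n = 2; the reaction quotient is Q = [Hg²⁺]·[Ce³⁺]^2/[Ce⁴⁺]^2 = 108.
E = E° − (RT/nF) ln Q = 0.87 − (8.314×363)/(2×96500) × (4.683) = 0.870 − 0.073 = 0.797 V.

0.797 V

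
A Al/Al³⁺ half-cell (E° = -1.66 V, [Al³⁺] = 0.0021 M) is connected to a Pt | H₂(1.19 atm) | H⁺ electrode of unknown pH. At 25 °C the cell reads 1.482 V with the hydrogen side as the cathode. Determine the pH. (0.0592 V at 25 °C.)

pH = 3.86

E°_cell = 1.66 V and n = 6.
log Q = n(E° − E)/0.0592 = 6×(1.66 − 1.482)/0.0592 = 18.041.
With Q = [Al³⁺]^2·P(H₂)^3 / [H⁺]^6, solving for [H⁺] gives log[H⁺] = -3.862, so pH = 3.86.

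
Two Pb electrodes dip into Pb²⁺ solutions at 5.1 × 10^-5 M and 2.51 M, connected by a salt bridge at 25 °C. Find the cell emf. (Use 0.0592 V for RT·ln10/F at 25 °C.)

Both half-cells are Pb²⁺/Pb, so E°_cell = 0. The concentrated side is the cathode; the cell reaction moves Pb²⁺ from high to low concentration with n = 2.
Q = [Pb²⁺]_dilute/[Pb²⁺]_conc = 5.1 × 10^-5/2.51 = 2.03 × 10^-5.
E = 0 − (0.0592/2) log Q = −(0.0592/2)(-4.692) = 0.1389 V.

0.14 V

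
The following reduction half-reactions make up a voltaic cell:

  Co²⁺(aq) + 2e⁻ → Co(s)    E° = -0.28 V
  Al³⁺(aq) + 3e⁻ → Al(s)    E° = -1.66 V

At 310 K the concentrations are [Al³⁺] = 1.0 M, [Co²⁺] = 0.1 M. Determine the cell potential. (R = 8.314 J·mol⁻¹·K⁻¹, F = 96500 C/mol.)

1.35 V

The Co²⁺/Co couple has the higher reduction potential and acts as the cathode, so E°_cell = -0.28 − (-1.66) = 1.38 V.
Balancing electrons gives n = 6; the reaction quotient is Q = [Al³⁺]^2/[Co²⁺]^3 = 1000.
E = E° − (RT/nF) ln Q = 1.38 − (8.314×310)/(6×96500) × (6.908) = 1.380 − 0.031 = 1.349 V.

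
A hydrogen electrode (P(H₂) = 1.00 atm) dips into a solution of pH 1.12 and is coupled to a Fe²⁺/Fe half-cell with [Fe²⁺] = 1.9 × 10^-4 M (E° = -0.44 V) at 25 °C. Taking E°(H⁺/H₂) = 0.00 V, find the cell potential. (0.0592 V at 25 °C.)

The hydrogen couple is the cathode, so E°_cell = 0.44 V; n = 2.
[H⁺] = 10^(−1.12) = 0.076 M, and Q = [Fe²⁺]·P(H₂) / [H⁺]^2 = 0.0330.
E = E° − (0.0592/2) log Q = 0.44 − (0.0592/2)(-1.481) = 0.484 V.

0.48 V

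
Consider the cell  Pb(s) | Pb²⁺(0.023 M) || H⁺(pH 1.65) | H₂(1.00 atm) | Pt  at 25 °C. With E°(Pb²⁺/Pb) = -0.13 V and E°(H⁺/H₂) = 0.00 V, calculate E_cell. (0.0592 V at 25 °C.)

0.081 V

The hydrogen couple is the cathode, so E°_cell = 0.13 V; n = 2.
[H⁺] = 10^(−1.65) = 0.022 M, and Q = [Pb²⁺]·P(H₂) / [H⁺]^2 = 45.9.
E = E° − (0.0592/2) log Q = 0.13 − (0.0592/2)(1.662) = 0.081 V.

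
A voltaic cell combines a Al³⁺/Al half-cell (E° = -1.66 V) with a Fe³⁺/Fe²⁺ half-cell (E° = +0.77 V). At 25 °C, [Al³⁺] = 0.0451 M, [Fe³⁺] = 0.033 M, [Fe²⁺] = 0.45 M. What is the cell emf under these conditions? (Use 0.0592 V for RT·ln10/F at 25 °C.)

The Fe³⁺/Fe²⁺ couple has the higher reduction potential and acts as the cathode, so E°_cell = +0.77 − (-1.66) = 2.43 V.
Balancing electrons gives n = 3; the reaction quotient is Q = [Al³⁺]·[Fe²⁺]^3/[Fe³⁺]^3 = 114.
At 25 °C, E = E° − (0.0592/n) log Q = 2.43 − (0.0592/3)(2.058) = 2.430 − 0.041 = 2.389 V.

2.39 V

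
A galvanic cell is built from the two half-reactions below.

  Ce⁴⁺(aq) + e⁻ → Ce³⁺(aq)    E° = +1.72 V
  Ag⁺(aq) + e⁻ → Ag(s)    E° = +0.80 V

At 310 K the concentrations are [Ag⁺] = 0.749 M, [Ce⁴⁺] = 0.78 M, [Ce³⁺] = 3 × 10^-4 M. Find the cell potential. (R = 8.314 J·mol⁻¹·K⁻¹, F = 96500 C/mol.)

1.14 V

The Ce⁴⁺/Ce³⁺ couple has the higher reduction potential and acts as the cathode, so E°_cell = +1.72 − (+0.80) = 0.92 V.
Balancing electrons gives n = 1; the reaction quotient is Q = [Ag⁺]·[Ce³⁺]/[Ce⁴⁺] = 2.88 × 10^-4.
E = E° − (RT/nF) ln Q = 0.92 − (8.314×310)/(1×96500) × (-8.152) = 0.920 + 0.218 = 1.138 V.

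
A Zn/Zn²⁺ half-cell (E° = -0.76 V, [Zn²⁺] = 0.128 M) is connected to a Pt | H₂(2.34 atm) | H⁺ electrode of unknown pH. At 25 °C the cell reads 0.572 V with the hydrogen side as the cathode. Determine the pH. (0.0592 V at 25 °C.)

pH = 3.44

E°_cell = 0.76 V and n = 2.
log Q = n(E° − E)/0.0592 = 2×(0.76 − 0.572)/0.0592 = 6.351.
With Q = [Zn²⁺]·P(H₂) / [H⁺]^2, solving for [H⁺] gives log[H⁺] = -3.437, so pH = 3.44.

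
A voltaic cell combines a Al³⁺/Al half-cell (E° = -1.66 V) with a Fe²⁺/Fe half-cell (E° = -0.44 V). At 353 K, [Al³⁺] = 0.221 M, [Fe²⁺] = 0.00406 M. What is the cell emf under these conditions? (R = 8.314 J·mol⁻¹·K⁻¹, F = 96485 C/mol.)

The Fe²⁺/Fe couple has the higher reduction potential and acts as the cathode, so E°_cell = -0.44 − (-1.66) = 1.22 V.
Balancing electrons gives n = 6; the reaction quotient is Q = [Al³⁺]^2/[Fe²⁺]^3 = 7.3 × 10^5.
E = E° − (RT/nF) ln Q = 1.22 − (8.314×353)/(6×96485) × (13.501) = 1.220 − 0.068 = 1.152 V.

1.15 V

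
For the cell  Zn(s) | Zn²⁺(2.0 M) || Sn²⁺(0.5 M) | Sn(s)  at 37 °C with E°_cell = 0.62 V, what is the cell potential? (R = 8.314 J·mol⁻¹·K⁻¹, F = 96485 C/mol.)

0.601 V

Balancing electrons gives n = 2; the reaction quotient is Q = [Zn²⁺]/[Sn²⁺] = 4.00.
E = E° − (RT/nF) ln Q = 0.62 − (8.314×310)/(2×96485) × (1.386) = 0.620 − 0.019 = 0.601 V.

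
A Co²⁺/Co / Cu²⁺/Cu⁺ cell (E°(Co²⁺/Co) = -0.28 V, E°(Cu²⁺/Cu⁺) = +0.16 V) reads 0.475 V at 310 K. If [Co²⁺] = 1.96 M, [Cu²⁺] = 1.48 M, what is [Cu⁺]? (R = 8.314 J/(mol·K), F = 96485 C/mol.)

0.29 M

From the Nernst equation, ln Q = nF(E° − E)/RT = 2×96485×(0.44 − 0.475)/(8.314×310) = -2.621, so Q = 0.0728.
With Q = [Co²⁺]·[Cu⁺]^2/[Cu²⁺]^2 and the known concentrations, [Cu⁺]^2 in the numerator gives [Cu⁺] = 0.29 M.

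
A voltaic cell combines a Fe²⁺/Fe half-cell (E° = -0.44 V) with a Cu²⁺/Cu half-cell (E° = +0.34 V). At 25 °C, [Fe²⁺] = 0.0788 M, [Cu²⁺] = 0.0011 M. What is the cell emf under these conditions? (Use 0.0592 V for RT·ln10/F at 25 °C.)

The Cu²⁺/Cu couple has the higher reduction potential and acts as the cathode, so E°_cell = +0.34 − (-0.44) = 0.78 V.
Balancing electrons gives n = 2; the reaction quotient is Q = [Fe²⁺]/[Cu²⁺] = 71.6.
At 25 °C, E = E° − (0.0592/n) log Q = 0.78 − (0.0592/2)(1.855) = 0.780 − 0.055 = 0.725 V.

0.725 V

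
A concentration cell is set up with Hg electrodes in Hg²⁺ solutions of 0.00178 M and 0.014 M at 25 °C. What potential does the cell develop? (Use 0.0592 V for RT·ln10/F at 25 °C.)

0.027 V

Both half-cells are Hg²⁺/Hg, so E°_cell = 0. The concentrated side is the cathode; the cell reaction moves Hg²⁺ from high to low concentration with n = 2.
Q = [Hg²⁺]_dilute/[Hg²⁺]_conc = 0.00178/0.014 = 0.127.
E = 0 − (0.0592/2) log Q = −(0.0592/2)(-0.896) = 0.0265 V.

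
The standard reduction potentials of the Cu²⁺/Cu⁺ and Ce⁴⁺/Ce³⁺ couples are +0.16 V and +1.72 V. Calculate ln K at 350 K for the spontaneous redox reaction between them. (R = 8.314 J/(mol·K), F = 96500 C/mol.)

E°_cell = +1.72 − (+0.16) = 1.56 V, with n = 1 electron transferred.
At equilibrium E = 0, so the Nernst equation gives ln K = nFE°/RT = (1)(96500)(1.56)/((8.314)(350)) = 51.73.

ln K = 51.7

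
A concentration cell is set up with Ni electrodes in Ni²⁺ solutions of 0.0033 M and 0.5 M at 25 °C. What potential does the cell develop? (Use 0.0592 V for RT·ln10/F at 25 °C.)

Both half-cells are Ni²⁺/Ni, so E°_cell = 0. The concentrated side is the cathode; the cell reaction moves Ni²⁺ from high to low concentration with n = 2.
Q = [Ni²⁺]_dilute/[Ni²⁺]_conc = 0.0033/0.5 = 0.00660.
E = 0 − (0.0592/2) log Q = −(0.0592/2)(-2.180) = 0.0645 V.

0.065 V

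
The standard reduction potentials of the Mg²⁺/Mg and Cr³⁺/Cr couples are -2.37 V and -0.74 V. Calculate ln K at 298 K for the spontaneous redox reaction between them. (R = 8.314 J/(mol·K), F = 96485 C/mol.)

E°_cell = -0.74 − (-2.37) = 1.63 V, with n = 6 electrons transferred.
At equilibrium E = 0, so the Nernst equation gives ln K = nFE°/RT = (6)(96485)(1.63)/((8.314)(298)) = 380.87.

ln K = 380.9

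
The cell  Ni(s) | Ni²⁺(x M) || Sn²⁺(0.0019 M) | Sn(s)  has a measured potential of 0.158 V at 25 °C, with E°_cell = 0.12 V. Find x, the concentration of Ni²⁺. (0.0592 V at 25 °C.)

9.9 × 10^-5 M

From the Nernst equation, log Q = n(E° − E)/0.0592 = 2(0.12 − 0.158)/0.0592 = -1.284, so Q = 0.0520.
With Q = [Ni²⁺]/[Sn²⁺] and the known concentrations, [Ni²⁺] in the numerator gives [Ni²⁺] = 9.9 × 10^-5 M.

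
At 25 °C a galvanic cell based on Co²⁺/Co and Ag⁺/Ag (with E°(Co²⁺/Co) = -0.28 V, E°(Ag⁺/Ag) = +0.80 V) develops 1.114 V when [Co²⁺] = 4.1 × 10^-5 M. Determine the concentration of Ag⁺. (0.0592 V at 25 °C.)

From the Nernst equation, log Q = n(E° − E)/0.0592 = 2(1.08 − 1.114)/0.0592 = -1.149, so Q = 0.0710.
With Q = [Co²⁺]/[Ag⁺]^2 and the known concentrations, [Ag⁺]^2 in the denominator gives [Ag⁺] = 0.024 M.

0.024 M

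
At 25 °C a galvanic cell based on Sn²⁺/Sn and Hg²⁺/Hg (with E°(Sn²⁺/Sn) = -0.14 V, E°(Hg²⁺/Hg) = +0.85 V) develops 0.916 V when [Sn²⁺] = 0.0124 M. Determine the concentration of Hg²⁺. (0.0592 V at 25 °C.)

3.9 × 10^-5 M

From the Nernst equation, log Q = n(E° − E)/0.0592 = 2(0.99 − 0.916)/0.0592 = 2.500, so Q = 316.
With Q = [Sn²⁺]/[Hg²⁺] and the known concentrations, [Hg²⁺] in the denominator gives [Hg²⁺] = 3.9 × 10^-5 M.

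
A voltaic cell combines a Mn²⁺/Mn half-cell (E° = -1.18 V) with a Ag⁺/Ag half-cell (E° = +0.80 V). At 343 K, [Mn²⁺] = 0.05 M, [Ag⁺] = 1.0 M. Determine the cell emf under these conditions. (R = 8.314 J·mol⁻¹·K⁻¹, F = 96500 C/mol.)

The Ag⁺/Ag couple has the higher reduction potential and acts as the cathode, so E°_cell = +0.80 − (-1.18) = 1.98 V.
Balancing electrons gives n = 2; the reaction quotient is Q = [Mn²⁺]/[Ag⁺]^2 = 0.0500.
E = E° − (RT/nF) ln Q = 1.98 − (8.314×343)/(2×96500) × (-2.996) = 1.980 + 0.044 = 2.024 V.

2.02 V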